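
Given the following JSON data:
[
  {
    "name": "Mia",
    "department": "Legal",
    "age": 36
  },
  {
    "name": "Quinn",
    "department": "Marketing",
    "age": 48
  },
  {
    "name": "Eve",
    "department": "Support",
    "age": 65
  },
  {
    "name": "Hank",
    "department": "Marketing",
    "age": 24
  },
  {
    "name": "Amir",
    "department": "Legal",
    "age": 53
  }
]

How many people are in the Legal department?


Scanning records for department = Legal
  Record 0: Mia
  Record 4: Amir
Count: 2

ANSWER: 2


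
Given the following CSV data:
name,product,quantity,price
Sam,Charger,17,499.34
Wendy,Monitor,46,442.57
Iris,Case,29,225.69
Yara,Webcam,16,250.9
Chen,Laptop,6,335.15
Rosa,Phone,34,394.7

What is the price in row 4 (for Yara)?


Row 4: Yara
Column 'price' = 250.9

ANSWER: 250.9


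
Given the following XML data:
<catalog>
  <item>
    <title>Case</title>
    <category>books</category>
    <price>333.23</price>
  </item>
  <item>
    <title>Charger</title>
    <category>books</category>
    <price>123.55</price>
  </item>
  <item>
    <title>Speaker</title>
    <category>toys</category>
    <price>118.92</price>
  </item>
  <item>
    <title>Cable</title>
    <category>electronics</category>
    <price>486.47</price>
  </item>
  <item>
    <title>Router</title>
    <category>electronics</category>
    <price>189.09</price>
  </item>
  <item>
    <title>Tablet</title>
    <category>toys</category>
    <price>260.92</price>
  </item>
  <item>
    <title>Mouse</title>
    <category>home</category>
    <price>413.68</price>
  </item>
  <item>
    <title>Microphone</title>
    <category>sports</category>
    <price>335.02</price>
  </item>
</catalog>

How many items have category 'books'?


Scanning <item> elements for <category>books</category>:
  Item 1: Case -> MATCH
  Item 2: Charger -> MATCH
Count: 2

ANSWER: 2


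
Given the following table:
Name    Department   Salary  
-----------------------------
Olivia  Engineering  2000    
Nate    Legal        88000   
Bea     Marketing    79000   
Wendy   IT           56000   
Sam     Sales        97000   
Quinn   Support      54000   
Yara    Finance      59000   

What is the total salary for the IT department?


IT department members:
  Wendy: 56000
Total = 56000 = 56000

ANSWER: 56000


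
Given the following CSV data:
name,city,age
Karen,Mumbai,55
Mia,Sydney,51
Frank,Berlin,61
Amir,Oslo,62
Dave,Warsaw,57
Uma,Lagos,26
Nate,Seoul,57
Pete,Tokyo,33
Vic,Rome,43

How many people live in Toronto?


Scanning city column for 'Toronto':
Total matches: 0

ANSWER: 0


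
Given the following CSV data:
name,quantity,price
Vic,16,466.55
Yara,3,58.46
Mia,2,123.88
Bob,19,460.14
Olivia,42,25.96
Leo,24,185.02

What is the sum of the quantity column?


Values in 'quantity' column:
  Row 1: 16
  Row 2: 3
  Row 3: 2
  Row 4: 19
  Row 5: 42
  Row 6: 24
Sum = 16 + 3 + 2 + 19 + 42 + 24 = 106

ANSWER: 106


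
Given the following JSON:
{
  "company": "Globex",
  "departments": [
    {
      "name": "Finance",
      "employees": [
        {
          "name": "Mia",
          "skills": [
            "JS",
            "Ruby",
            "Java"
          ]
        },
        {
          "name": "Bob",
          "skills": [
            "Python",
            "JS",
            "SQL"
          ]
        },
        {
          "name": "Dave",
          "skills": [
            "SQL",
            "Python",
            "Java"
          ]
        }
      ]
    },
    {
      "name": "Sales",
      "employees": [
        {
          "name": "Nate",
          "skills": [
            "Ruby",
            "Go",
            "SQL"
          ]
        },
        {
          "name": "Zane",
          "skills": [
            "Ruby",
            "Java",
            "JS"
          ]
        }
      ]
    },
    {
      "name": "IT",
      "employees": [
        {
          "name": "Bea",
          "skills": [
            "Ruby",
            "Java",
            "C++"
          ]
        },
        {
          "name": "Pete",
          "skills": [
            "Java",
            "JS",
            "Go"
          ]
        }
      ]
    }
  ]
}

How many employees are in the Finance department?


Path: departments[0].employees
Count: 3

ANSWER: 3


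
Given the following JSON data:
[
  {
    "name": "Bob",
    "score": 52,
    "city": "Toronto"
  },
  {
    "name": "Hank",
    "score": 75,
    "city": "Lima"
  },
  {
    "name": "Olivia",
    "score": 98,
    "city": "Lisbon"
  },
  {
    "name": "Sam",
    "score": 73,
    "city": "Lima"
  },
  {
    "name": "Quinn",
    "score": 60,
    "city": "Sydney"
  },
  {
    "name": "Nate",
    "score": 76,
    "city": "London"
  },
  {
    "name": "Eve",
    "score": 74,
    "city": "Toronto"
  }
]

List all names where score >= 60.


Filtering records where score >= 60:
  Bob (score=52) -> no
  Hank (score=75) -> YES
  Olivia (score=98) -> YES
  Sam (score=73) -> YES
  Quinn (score=60) -> YES
  Nate (score=76) -> YES
  Eve (score=74) -> YES


ANSWER: Hank, Olivia, Sam, Quinn, Nate, Eve


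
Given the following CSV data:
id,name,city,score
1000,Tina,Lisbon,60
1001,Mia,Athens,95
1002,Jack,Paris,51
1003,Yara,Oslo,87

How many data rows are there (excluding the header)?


Counting rows (excluding header):
Header: id,name,city,score
Data rows: 4

ANSWER: 4


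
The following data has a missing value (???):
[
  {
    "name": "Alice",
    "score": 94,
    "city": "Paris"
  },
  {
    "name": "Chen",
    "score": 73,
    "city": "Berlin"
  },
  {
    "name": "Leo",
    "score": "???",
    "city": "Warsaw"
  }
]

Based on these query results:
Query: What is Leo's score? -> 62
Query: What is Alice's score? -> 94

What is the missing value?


The missing value is Leo's score
From query: Leo's score = 62

ANSWER: 62


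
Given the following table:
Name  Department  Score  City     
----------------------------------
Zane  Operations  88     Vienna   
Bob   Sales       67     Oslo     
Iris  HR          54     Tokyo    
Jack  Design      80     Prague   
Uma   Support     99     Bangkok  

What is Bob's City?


Row 2: Bob
City = Oslo

ANSWER: Oslo


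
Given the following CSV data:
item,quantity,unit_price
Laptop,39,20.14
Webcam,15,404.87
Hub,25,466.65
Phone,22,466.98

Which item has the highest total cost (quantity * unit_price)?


Computing row totals:
  Laptop: 785.46
  Webcam: 6073.05
  Hub: 11666.25
  Phone: 10273.56
Maximum: Hub (11666.25)

ANSWER: Hub


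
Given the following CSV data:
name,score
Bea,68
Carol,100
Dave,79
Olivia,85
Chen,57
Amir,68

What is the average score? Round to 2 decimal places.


Scores: 68, 100, 79, 85, 57, 68
Sum = 457
Count = 6
Average = 457 / 6 = 76.17

ANSWER: 76.17


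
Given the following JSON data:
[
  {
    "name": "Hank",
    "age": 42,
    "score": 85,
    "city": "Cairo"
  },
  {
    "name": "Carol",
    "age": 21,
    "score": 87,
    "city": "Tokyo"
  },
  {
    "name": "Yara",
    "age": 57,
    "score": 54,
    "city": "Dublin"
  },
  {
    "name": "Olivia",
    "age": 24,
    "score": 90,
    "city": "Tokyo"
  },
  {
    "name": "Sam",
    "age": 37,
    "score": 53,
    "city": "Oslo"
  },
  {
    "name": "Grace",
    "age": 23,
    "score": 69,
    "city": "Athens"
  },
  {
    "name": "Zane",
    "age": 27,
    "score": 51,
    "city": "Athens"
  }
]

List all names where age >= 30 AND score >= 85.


Checking both conditions:
  Hank (age=42, score=85) -> YES
  Carol (age=21, score=87) -> no
  Yara (age=57, score=54) -> no
  Olivia (age=24, score=90) -> no
  Sam (age=37, score=53) -> no
  Grace (age=23, score=69) -> no
  Zane (age=27, score=51) -> no


ANSWER: Hank


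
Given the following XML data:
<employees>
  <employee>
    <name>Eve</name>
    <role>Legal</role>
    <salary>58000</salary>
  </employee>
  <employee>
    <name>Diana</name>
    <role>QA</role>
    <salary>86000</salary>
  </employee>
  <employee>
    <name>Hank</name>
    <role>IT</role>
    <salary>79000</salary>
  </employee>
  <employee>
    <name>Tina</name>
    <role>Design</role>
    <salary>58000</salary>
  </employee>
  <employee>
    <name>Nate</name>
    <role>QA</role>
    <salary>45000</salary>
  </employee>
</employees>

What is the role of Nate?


Searching for <employee> with <name>Nate</name>
Found at position 5
<role>QA</role>

ANSWER: QA


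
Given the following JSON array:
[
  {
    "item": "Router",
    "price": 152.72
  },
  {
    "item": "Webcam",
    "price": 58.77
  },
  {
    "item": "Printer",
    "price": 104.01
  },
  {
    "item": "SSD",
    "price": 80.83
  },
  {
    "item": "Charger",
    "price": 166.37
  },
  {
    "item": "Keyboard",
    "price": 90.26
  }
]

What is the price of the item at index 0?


Array index 0 -> Router
price = 152.72

ANSWER: 152.72


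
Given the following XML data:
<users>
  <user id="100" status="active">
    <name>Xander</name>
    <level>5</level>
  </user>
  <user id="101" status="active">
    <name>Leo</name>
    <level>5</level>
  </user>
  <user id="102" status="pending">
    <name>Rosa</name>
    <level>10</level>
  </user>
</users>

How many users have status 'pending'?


Counting users with status='pending':
  Rosa (id=102) -> MATCH
Count: 1

ANSWER: 1


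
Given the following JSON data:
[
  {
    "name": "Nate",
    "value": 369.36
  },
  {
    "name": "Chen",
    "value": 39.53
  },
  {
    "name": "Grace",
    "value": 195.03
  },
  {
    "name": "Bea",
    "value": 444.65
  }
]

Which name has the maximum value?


Comparing values:
  Nate: 369.36
  Chen: 39.53
  Grace: 195.03
  Bea: 444.65
Maximum: Bea (444.65)

ANSWER: Bea


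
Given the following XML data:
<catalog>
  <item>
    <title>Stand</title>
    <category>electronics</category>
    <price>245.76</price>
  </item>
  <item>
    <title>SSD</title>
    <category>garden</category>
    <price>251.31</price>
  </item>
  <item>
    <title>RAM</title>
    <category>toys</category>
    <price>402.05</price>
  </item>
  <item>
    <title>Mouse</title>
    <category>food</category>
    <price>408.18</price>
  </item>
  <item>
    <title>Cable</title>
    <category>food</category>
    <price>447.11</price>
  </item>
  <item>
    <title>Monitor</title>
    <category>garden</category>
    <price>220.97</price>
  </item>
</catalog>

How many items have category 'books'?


Scanning <item> elements for <category>books</category>:
Count: 0

ANSWER: 0


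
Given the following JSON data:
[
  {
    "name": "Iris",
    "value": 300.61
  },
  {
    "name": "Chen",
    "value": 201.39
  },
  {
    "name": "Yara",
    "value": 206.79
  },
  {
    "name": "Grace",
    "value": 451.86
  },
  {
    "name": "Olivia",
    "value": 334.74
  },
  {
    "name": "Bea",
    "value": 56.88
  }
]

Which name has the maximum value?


Comparing values:
  Iris: 300.61
  Chen: 201.39
  Yara: 206.79
  Grace: 451.86
  Olivia: 334.74
  Bea: 56.88
Maximum: Grace (451.86)

ANSWER: Grace


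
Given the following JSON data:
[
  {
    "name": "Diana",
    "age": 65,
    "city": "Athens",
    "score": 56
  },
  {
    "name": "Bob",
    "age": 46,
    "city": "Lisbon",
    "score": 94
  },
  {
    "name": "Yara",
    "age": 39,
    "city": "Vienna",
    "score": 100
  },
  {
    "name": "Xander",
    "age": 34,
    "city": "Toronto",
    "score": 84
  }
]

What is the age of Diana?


Looking up record where name = Diana
Record index: 0
Field 'age' = 65

ANSWER: 65


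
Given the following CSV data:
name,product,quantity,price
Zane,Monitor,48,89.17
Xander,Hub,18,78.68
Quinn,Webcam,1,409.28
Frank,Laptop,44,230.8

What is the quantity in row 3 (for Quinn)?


Row 3: Quinn
Column 'quantity' = 1

ANSWER: 1


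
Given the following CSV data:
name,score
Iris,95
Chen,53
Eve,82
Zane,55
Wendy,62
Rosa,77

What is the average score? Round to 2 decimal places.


Scores: 95, 53, 82, 55, 62, 77
Sum = 424
Count = 6
Average = 424 / 6 = 70.67

ANSWER: 70.67


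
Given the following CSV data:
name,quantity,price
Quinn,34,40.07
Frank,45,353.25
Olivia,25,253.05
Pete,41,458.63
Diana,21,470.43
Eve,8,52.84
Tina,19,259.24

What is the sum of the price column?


Values in 'price' column:
  Row 1: 40.07
  Row 2: 353.25
  Row 3: 253.05
  Row 4: 458.63
  Row 5: 470.43
  Row 6: 52.84
  Row 7: 259.24
Sum = 40.07 + 353.25 + 253.05 + 458.63 + 470.43 + 52.84 + 259.24 = 1887.51

ANSWER: 1887.51


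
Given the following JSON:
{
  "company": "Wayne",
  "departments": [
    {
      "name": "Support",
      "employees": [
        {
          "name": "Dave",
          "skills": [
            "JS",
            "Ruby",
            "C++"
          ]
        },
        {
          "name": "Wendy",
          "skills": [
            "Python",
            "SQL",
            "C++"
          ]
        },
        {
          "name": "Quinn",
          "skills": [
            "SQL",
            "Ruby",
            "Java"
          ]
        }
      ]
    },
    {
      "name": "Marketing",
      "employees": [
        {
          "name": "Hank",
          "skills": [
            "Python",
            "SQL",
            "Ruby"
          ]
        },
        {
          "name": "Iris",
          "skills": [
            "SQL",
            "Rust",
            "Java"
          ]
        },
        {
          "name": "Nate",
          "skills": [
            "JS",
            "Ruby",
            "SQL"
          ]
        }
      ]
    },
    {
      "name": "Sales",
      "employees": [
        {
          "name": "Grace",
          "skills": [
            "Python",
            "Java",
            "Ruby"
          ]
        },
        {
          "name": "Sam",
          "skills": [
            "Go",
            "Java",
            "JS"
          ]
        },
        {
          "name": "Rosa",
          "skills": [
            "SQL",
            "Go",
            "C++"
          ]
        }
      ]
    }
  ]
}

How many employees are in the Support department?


Path: departments[0].employees
Count: 3

ANSWER: 3


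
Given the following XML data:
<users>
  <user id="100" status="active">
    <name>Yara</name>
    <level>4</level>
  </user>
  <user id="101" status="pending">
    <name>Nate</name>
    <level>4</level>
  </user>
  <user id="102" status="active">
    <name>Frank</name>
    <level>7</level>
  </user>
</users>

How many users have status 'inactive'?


Counting users with status='inactive':
Count: 0

ANSWER: 0


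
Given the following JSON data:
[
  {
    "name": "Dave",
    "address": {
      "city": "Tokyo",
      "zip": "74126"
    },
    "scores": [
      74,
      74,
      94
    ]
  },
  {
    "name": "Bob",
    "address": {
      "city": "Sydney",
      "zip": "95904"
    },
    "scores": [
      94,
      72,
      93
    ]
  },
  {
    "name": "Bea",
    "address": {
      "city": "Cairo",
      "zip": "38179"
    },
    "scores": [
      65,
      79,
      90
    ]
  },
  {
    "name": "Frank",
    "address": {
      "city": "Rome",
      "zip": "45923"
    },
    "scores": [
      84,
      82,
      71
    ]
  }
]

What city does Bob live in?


Path: records[1].address.city
Value: Sydney

ANSWER: Sydney


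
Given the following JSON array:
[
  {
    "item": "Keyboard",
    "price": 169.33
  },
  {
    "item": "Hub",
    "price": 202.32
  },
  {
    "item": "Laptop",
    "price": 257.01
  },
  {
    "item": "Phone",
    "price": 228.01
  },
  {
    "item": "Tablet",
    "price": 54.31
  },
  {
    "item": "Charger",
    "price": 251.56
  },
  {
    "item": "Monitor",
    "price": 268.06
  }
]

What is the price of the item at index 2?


Array index 2 -> Laptop
price = 257.01

ANSWER: 257.01


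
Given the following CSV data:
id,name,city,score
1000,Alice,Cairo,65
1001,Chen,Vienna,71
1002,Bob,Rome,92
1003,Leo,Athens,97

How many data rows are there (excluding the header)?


Counting rows (excluding header):
Header: id,name,city,score
Data rows: 4

ANSWER: 4


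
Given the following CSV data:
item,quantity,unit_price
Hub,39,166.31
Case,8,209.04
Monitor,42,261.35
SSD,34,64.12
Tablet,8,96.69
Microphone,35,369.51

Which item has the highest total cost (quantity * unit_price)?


Computing row totals:
  Hub: 6486.09
  Case: 1672.32
  Monitor: 10976.7
  SSD: 2180.08
  Tablet: 773.52
  Microphone: 12932.85
Maximum: Microphone (12932.85)

ANSWER: Microphone


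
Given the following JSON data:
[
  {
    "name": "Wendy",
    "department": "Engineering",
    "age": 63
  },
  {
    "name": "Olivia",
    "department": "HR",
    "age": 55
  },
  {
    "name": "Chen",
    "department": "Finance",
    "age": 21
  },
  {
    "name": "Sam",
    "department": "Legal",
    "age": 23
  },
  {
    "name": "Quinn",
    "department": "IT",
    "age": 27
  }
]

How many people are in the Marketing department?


Scanning records for department = Marketing
  No matches found
Count: 0

ANSWER: 0


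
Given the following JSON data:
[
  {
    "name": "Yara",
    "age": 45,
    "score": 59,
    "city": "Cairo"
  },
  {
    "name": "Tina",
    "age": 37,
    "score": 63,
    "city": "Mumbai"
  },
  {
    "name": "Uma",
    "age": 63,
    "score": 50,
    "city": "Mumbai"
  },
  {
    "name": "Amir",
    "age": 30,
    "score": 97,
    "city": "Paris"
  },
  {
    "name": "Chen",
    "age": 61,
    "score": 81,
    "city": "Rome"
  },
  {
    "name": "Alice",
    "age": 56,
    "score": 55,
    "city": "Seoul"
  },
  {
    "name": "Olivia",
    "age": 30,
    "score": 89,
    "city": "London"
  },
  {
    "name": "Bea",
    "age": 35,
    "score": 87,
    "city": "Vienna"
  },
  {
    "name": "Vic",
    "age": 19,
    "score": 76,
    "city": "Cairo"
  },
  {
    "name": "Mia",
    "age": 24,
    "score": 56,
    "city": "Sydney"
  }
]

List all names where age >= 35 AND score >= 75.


Checking both conditions:
  Yara (age=45, score=59) -> no
  Tina (age=37, score=63) -> no
  Uma (age=63, score=50) -> no
  Amir (age=30, score=97) -> no
  Chen (age=61, score=81) -> YES
  Alice (age=56, score=55) -> no
  Olivia (age=30, score=89) -> no
  Bea (age=35, score=87) -> YES
  Vic (age=19, score=76) -> no
  Mia (age=24, score=56) -> no


ANSWER: Chen, Bea


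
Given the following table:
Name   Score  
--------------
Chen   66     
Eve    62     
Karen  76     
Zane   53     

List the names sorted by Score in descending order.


Sorting by Score (descending):
  Karen: 76
  Chen: 66
  Eve: 62
  Zane: 53


ANSWER: Karen, Chen, Eve, Zane


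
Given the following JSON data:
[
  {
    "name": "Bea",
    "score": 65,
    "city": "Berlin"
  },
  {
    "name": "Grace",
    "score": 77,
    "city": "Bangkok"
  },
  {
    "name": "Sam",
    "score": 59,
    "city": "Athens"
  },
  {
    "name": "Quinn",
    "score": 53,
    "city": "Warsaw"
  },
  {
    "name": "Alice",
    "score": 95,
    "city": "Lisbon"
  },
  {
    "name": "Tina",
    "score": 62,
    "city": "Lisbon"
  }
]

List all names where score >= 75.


Filtering records where score >= 75:
  Bea (score=65) -> no
  Grace (score=77) -> YES
  Sam (score=59) -> no
  Quinn (score=53) -> no
  Alice (score=95) -> YES
  Tina (score=62) -> no


ANSWER: Grace, Alice


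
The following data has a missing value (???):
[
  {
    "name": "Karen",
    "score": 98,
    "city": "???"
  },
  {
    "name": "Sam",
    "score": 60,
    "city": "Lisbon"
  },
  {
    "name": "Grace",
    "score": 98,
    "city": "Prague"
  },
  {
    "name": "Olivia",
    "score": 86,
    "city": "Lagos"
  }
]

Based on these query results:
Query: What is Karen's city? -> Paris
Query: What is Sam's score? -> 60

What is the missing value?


The missing value is Karen's city
From query: Karen's city = Paris

ANSWER: Paris


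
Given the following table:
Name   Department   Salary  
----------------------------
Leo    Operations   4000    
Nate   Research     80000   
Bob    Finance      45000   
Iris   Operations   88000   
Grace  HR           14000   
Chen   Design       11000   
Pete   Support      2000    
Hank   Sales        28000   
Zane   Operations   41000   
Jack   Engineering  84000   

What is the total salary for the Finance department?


Finance department members:
  Bob: 45000
Total = 45000 = 45000

ANSWER: 45000


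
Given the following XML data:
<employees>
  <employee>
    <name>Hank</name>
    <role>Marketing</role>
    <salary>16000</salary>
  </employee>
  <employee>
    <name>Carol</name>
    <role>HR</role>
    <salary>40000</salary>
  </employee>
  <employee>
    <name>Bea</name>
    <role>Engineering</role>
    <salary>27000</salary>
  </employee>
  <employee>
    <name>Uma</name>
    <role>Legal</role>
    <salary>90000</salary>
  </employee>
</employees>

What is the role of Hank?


Searching for <employee> with <name>Hank</name>
Found at position 1
<role>Marketing</role>

ANSWER: Marketing


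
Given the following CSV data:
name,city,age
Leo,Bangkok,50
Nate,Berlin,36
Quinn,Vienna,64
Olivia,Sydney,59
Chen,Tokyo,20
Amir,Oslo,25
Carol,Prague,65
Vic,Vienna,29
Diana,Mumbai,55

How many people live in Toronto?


Scanning city column for 'Toronto':
Total matches: 0

ANSWER: 0


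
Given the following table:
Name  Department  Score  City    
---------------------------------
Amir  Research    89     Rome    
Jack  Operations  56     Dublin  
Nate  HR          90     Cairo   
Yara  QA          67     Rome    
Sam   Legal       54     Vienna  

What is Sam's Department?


Row 5: Sam
Department = Legal

ANSWER: Legal


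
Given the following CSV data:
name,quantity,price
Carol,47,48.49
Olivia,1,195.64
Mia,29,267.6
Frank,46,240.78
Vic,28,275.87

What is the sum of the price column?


Values in 'price' column:
  Row 1: 48.49
  Row 2: 195.64
  Row 3: 267.6
  Row 4: 240.78
  Row 5: 275.87
Sum = 48.49 + 195.64 + 267.6 + 240.78 + 275.87 = 1028.38

ANSWER: 1028.38


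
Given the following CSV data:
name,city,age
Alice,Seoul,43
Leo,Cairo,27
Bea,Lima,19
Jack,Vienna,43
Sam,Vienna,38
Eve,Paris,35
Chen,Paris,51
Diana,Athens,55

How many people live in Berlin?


Scanning city column for 'Berlin':
Total matches: 0

ANSWER: 0


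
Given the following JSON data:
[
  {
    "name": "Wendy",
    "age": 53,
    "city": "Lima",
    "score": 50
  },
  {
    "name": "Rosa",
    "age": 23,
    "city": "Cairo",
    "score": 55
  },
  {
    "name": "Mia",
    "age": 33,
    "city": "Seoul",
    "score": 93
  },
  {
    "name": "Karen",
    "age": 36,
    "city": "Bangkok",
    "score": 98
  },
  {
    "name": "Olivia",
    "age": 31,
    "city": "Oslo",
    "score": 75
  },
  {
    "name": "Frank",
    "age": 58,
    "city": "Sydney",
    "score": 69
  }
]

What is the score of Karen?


Looking up record where name = Karen
Record index: 3
Field 'score' = 98

ANSWER: 98


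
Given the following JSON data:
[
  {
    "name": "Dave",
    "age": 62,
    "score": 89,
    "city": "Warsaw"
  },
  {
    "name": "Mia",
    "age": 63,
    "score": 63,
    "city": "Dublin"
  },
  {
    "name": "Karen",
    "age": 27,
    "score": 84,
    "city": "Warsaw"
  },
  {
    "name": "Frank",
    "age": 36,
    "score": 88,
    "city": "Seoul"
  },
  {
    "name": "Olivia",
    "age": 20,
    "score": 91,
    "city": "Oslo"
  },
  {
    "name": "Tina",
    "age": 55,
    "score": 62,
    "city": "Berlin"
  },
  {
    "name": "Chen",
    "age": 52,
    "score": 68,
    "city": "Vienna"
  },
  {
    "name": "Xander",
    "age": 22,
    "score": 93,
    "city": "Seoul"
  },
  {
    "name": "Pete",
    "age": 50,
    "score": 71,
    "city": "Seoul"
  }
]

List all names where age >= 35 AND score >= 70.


Checking both conditions:
  Dave (age=62, score=89) -> YES
  Mia (age=63, score=63) -> no
  Karen (age=27, score=84) -> no
  Frank (age=36, score=88) -> YES
  Olivia (age=20, score=91) -> no
  Tina (age=55, score=62) -> no
  Chen (age=52, score=68) -> no
  Xander (age=22, score=93) -> no
  Pete (age=50, score=71) -> YES


ANSWER: Dave, Frank, Pete


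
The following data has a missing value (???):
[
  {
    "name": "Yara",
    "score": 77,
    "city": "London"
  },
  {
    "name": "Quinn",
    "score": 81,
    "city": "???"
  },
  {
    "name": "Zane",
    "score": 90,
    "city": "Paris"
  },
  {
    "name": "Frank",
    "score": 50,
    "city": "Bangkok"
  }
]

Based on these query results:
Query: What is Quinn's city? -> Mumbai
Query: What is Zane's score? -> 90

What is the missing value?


The missing value is Quinn's city
From query: Quinn's city = Mumbai

ANSWER: Mumbai


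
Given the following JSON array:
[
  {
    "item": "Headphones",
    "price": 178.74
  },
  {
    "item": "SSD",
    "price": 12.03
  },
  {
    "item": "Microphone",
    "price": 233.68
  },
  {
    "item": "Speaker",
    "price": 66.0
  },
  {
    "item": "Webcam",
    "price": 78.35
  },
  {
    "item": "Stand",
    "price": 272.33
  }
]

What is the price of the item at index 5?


Array index 5 -> Stand
price = 272.33

ANSWER: 272.33


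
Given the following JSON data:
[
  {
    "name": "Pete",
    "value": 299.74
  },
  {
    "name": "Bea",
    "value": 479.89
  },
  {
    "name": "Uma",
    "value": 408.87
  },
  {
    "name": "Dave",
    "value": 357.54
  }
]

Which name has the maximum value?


Comparing values:
  Pete: 299.74
  Bea: 479.89
  Uma: 408.87
  Dave: 357.54
Maximum: Bea (479.89)

ANSWER: Bea


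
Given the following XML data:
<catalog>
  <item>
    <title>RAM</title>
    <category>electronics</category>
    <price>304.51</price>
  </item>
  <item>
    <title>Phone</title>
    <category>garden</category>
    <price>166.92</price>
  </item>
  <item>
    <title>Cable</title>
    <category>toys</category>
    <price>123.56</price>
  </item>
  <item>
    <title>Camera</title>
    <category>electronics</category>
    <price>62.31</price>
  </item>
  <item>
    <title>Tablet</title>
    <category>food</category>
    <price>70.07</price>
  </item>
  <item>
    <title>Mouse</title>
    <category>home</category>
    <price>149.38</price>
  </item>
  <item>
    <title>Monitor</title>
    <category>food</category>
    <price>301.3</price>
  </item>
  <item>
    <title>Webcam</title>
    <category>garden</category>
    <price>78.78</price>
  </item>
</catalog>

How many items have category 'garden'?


Scanning <item> elements for <category>garden</category>:
  Item 2: Phone -> MATCH
  Item 8: Webcam -> MATCH
Count: 2

ANSWER: 2


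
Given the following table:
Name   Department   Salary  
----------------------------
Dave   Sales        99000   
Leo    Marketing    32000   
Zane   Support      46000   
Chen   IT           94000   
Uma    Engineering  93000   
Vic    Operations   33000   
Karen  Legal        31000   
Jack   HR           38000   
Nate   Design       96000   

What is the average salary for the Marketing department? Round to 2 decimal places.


Marketing department members:
  Leo: 32000
Sum = 32000
Count = 1
Average = 32000 / 1 = 32000.00

ANSWER: 32000.00


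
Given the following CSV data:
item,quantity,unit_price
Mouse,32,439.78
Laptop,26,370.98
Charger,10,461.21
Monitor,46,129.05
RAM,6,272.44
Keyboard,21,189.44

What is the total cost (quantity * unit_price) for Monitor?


Row: Monitor
quantity = 46
unit_price = 129.05
total = 46 * 129.05 = 5936.3

ANSWER: 5936.3


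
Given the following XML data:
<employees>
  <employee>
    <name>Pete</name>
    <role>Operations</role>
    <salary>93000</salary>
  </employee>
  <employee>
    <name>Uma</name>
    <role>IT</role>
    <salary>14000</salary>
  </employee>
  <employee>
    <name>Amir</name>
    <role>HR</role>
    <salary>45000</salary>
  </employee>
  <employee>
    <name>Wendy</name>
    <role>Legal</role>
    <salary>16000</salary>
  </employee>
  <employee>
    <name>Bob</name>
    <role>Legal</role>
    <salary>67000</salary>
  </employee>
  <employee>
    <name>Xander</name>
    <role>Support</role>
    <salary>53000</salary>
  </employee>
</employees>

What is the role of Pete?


Searching for <employee> with <name>Pete</name>
Found at position 1
<role>Operations</role>

ANSWER: Operations


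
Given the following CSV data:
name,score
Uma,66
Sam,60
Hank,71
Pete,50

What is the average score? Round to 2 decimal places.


Scores: 66, 60, 71, 50
Sum = 247
Count = 4
Average = 247 / 4 = 61.75

ANSWER: 61.75


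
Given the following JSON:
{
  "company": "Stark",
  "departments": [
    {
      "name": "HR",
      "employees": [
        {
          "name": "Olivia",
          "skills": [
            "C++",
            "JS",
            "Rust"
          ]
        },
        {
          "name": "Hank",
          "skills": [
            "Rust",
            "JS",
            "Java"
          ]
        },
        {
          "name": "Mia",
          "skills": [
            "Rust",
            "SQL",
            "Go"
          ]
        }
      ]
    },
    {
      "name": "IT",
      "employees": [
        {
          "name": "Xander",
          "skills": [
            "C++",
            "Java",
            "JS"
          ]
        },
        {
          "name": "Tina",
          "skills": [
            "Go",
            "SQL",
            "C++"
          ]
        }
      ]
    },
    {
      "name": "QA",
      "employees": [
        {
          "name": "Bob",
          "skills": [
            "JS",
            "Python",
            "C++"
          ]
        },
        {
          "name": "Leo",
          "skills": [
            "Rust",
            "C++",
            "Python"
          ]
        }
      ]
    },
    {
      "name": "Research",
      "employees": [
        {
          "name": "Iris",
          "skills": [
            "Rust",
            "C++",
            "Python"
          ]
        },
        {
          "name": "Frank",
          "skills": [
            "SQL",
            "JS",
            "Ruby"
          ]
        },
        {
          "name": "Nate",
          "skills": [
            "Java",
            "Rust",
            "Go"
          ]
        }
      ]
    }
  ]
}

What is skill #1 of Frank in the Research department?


Path: departments[3].employees[1].skills[0]
Value: SQL

ANSWER: SQL


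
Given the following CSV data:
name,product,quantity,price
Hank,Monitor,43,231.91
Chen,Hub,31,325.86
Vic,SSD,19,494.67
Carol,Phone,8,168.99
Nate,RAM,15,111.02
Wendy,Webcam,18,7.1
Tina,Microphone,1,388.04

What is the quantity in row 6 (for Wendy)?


Row 6: Wendy
Column 'quantity' = 18

ANSWER: 18


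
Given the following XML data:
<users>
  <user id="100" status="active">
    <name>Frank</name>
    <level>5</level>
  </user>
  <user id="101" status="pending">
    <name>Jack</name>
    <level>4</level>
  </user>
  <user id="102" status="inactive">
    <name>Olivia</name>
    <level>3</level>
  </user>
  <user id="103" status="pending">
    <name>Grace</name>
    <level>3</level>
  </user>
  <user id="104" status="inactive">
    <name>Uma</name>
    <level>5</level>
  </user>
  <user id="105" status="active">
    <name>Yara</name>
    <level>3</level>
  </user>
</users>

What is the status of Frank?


Finding user with name = Frank
user id="100" status="active"

ANSWER: active


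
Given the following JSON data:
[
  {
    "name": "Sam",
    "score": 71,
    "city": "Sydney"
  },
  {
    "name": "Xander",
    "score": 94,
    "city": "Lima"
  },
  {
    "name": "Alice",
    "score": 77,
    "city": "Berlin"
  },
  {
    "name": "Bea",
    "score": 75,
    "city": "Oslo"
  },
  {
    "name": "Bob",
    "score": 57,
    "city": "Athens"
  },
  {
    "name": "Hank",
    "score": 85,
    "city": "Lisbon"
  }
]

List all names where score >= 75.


Filtering records where score >= 75:
  Sam (score=71) -> no
  Xander (score=94) -> YES
  Alice (score=77) -> YES
  Bea (score=75) -> YES
  Bob (score=57) -> no
  Hank (score=85) -> YES


ANSWER: Xander, Alice, Bea, Hank


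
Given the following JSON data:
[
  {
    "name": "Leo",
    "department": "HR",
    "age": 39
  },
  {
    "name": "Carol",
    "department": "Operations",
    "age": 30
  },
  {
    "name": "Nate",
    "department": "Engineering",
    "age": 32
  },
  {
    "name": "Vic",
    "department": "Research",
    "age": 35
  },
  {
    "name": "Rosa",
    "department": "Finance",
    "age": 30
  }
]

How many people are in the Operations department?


Scanning records for department = Operations
  Record 1: Carol
Count: 1

ANSWER: 1


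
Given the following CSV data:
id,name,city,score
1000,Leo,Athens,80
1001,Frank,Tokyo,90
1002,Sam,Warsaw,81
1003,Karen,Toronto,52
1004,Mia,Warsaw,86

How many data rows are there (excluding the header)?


Counting rows (excluding header):
Header: id,name,city,score
Data rows: 5

ANSWER: 5


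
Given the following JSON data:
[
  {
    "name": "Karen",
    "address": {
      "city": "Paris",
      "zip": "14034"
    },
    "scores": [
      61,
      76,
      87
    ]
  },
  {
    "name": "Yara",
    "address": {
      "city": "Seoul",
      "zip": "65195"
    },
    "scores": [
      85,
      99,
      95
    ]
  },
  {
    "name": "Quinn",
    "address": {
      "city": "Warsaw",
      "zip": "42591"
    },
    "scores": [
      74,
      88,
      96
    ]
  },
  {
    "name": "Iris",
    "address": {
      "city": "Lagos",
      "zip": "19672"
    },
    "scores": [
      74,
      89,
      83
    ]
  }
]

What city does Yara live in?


Path: records[1].address.city
Value: Seoul

ANSWER: Seoul


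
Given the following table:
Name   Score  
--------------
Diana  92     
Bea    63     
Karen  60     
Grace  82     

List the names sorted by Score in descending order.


Sorting by Score (descending):
  Diana: 92
  Grace: 82
  Bea: 63
  Karen: 60


ANSWER: Diana, Grace, Bea, Karen


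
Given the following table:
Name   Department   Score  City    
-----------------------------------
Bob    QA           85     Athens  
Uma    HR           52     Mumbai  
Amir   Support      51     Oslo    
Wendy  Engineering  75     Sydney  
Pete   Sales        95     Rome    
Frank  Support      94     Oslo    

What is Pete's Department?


Row 5: Pete
Department = Sales

ANSWER: Sales


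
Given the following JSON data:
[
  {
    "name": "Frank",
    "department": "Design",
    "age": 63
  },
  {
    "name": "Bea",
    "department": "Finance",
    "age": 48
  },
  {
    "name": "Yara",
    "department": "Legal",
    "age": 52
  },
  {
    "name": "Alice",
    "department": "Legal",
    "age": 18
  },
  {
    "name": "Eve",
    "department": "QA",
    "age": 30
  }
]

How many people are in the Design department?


Scanning records for department = Design
  Record 0: Frank
Count: 1

ANSWER: 1


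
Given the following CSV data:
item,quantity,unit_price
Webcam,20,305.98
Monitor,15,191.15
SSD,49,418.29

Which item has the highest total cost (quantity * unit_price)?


Computing row totals:
  Webcam: 6119.6
  Monitor: 2867.25
  SSD: 20496.21
Maximum: SSD (20496.21)

ANSWER: SSD


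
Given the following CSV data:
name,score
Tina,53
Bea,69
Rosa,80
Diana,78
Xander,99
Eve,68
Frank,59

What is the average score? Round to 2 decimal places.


Scores: 53, 69, 80, 78, 99, 68, 59
Sum = 506
Count = 7
Average = 506 / 7 = 72.29

ANSWER: 72.29


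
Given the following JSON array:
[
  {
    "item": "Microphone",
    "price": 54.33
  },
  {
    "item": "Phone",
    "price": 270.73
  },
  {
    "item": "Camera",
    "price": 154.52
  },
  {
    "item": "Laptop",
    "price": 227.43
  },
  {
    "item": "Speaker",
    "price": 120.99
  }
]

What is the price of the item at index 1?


Array index 1 -> Phone
price = 270.73

ANSWER: 270.73


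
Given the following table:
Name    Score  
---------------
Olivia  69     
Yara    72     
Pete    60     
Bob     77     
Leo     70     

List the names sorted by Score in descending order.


Sorting by Score (descending):
  Bob: 77
  Yara: 72
  Leo: 70
  Olivia: 69
  Pete: 60


ANSWER: Bob, Yara, Leo, Olivia, Pete


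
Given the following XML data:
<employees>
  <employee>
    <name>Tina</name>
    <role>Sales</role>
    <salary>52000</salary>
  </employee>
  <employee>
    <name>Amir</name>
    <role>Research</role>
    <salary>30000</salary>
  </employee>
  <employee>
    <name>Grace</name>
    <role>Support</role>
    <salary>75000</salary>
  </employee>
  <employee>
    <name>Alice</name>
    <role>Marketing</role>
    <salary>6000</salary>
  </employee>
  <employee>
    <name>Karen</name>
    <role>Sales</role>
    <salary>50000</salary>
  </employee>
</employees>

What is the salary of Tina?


Searching for <employee> with <name>Tina</name>
Found at position 1
<salary>52000</salary>

ANSWER: 52000


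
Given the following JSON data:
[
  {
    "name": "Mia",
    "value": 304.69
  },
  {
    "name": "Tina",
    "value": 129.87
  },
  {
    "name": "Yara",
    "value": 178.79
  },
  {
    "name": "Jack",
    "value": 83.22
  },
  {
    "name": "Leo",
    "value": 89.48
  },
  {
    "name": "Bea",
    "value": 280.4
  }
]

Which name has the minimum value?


Comparing values:
  Mia: 304.69
  Tina: 129.87
  Yara: 178.79
  Jack: 83.22
  Leo: 89.48
  Bea: 280.4
Minimum: Jack (83.22)

ANSWER: Jack


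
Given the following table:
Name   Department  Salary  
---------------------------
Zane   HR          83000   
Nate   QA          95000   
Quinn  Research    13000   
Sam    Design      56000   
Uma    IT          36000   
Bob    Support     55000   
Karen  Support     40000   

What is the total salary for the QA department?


QA department members:
  Nate: 95000
Total = 95000 = 95000

ANSWER: 95000


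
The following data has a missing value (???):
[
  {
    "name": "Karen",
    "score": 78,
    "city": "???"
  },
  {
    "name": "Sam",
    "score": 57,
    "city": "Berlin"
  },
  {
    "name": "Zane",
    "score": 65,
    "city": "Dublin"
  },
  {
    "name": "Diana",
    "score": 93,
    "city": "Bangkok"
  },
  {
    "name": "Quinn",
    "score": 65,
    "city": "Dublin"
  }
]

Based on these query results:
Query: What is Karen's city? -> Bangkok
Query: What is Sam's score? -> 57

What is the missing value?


The missing value is Karen's city
From query: Karen's city = Bangkok

ANSWER: Bangkok


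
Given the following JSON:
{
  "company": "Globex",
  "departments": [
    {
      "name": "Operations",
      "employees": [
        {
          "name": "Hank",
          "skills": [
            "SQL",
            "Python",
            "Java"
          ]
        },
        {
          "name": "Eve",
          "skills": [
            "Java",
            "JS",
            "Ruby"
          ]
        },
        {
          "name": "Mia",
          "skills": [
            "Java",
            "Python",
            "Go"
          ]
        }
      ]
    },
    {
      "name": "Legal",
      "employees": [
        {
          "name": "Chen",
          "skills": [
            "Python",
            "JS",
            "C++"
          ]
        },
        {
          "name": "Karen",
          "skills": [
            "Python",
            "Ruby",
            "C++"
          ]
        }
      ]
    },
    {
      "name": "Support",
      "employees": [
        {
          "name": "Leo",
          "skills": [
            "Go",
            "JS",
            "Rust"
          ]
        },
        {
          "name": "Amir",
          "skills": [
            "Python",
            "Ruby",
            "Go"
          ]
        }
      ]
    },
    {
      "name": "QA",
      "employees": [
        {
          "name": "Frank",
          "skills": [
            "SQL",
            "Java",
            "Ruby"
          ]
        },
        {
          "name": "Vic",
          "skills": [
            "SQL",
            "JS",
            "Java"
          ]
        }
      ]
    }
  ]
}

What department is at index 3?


Path: departments[3].name
Value: QA

ANSWER: QA


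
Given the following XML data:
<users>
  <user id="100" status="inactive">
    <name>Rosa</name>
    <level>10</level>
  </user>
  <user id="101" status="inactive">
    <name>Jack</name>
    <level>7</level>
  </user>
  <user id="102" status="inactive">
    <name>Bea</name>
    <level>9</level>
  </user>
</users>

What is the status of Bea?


Finding user with name = Bea
user id="102" status="inactive"

ANSWER: inactive


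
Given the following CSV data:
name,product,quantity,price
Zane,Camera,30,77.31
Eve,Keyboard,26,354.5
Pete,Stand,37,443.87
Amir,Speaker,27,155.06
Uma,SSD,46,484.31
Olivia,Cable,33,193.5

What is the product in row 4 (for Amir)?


Row 4: Amir
Column 'product' = Speaker

ANSWER: Speaker
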